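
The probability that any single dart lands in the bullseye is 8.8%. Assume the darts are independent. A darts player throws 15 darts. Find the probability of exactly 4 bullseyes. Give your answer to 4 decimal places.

X ~ Binomial(n=15, p=0.088).
P(X=4) = C(15,4) · p^4 · (1−p)^11
= 1365 · 5.997e-05 · 0.36303 = 0.029717

0.0297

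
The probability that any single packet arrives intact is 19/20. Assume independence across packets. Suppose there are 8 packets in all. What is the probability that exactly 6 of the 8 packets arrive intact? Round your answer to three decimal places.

0.051

X ~ Binomial(n=8, p=0.95).
P(X=6) = C(8,6) · p^6 · (1−p)^2
= 28 · 0.73509 · 0.0025 = 0.05146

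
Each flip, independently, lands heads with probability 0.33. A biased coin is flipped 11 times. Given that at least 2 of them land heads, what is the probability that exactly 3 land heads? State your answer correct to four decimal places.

X ~ Binomial(11, 0.33). Want P(X=3 | X≥2) = P(X=3) / P(X≥2).
P(X=3) = C(11,3)·0.33^3·0.67^8 = 0.240782
P(X≥2) = 1 − 0.012213 − 0.066169 = 0.921618
Ratio = 0.240782 / 0.921618 = 0.261260

0.2613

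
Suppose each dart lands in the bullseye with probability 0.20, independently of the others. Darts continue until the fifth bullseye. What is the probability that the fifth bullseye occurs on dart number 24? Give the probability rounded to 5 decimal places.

0.04084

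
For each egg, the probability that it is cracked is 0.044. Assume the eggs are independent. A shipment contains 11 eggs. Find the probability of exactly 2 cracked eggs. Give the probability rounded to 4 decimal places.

0.0710

X ~ Binomial(n=11, p=0.044).
P(X=2) = C(11,2) · p^2 · (1−p)^9
= 55 · 0.001936 · 0.66699 = 0.071021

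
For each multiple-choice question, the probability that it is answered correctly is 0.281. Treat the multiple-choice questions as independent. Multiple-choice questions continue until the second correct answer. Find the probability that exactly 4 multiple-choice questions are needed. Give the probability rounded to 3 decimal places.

0.122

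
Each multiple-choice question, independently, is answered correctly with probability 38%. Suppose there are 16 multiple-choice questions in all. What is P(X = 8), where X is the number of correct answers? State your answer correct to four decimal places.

0.1222

X ~ Binomial(n=16, p=0.38).
P(X=8) = C(16,8) · p^8 · (1−p)^8
= 12870 · 0.00043478 · 0.021834 = 0.122175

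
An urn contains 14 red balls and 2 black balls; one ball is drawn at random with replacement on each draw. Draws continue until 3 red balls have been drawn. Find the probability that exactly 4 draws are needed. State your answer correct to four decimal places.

Y = trial on which the third success occurs; negative binomial, r=3, p=0.875.
P(Y=4) = C(3,2) · p^3 · (1−p)^1
= 3 · 0.66992 · 0.125 = 0.251221

0.2512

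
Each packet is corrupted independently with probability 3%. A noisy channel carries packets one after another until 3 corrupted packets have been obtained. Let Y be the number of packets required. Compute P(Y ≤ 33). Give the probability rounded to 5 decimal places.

0.07564

Finishing within 33 packets ⇔ at least 3 successes in the first 33. With X ~ Binomial(33, 0.03), P(Y ≤ 33) = 1 − P(X ≤ 2).
  k=0: C(33,0)·0.03^0·0.97^33 = 0.3659883
  k=1: C(33,1)·0.03^1·0.97^32 = 0.3735345
  k=2: C(33,2)·0.03^2·0.97^31 = 0.1848418
1 − 0.9243646 = 0.0756354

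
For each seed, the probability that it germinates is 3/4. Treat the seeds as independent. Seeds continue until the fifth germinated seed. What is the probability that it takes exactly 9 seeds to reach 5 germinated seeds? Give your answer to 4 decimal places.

0.0649

Y = trial on which the fifth success occurs; negative binomial, r=5, p=0.75.
P(Y=9) = C(8,4) · p^5 · (1−p)^4
= 70 · 0.2373 · 0.0039062 = 0.064888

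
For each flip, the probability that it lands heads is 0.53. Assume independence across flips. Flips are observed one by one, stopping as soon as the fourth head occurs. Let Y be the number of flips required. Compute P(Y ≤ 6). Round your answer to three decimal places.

0.402

Finishing within 6 flips ⇔ at least 4 successes in the first 6. With X ~ Binomial(6, 0.53), P(Y ≤ 6) = 1 − P(X ≤ 3).
  k=0: C(6,0)·0.53^0·0.47^6 = 0.01078
  k=1: C(6,1)·0.53^1·0.47^5 = 0.07293
  k=2: C(6,2)·0.53^2·0.47^4 = 0.20561
  k=3: C(6,3)·0.53^3·0.47^3 = 0.30914
1 − 0.59845 = 0.40155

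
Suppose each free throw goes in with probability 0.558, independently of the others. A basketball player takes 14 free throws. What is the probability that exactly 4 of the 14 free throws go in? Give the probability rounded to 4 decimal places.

0.0276

X ~ Binomial(n=14, p=0.558).
P(X=4) = C(14,4) · p^4 · (1−p)^10
= 1001 · 0.096948 · 0.00028459 = 0.027618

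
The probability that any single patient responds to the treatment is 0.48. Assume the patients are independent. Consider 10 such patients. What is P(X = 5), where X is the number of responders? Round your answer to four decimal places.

X ~ Binomial(n=10, p=0.48).
P(X=5) = C(10,5) · p^5 · (1−p)^5
= 252 · 0.02548 · 0.03802 = 0.244131

0.2441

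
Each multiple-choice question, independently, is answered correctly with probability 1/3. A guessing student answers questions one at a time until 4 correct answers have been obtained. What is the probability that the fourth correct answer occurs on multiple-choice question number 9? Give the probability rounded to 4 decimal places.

0.0910

Y = trial on which the fourth success occurs; negative binomial, r=4, p=0.333333.
P(Y=9) = C(8,3) · p^4 · (1−p)^5
= 56 · 0.012346 · 0.13169 = 0.091043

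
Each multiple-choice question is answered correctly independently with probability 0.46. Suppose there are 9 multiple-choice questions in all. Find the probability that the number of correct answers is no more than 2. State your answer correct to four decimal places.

0.1358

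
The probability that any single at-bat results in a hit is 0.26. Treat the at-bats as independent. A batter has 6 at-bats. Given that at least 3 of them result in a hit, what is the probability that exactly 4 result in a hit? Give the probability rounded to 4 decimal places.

0.2023

X ~ Binomial(6, 0.26). Want P(X=4 | X≥3) = P(X=4) / P(X≥3).
P(X=4) = C(6,4)·0.26^4·0.74^2 = 0.037536
P(X≥3) = 1 − 0.164206 − 0.346165 − 0.304064 = 0.185565
Ratio = 0.037536 / 0.185565 = 0.202280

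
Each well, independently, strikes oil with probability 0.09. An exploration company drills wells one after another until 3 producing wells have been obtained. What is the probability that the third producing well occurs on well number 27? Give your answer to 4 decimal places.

Y = trial on which the third success occurs; negative binomial, r=3, p=0.09.
P(Y=27) = C(26,2) · p^3 · (1−p)^24
= 325 · 0.000729 · 0.10399 = 0.024638

0.0246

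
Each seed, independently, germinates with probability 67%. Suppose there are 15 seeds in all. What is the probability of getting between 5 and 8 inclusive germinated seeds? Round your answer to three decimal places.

0.193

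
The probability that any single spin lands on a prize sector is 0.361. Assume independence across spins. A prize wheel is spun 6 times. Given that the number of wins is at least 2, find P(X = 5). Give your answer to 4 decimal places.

0.0335

X ~ Binomial(6, 0.361). Want P(X=5 | X≥2) = P(X=5) / P(X≥2).
P(X=5) = C(6,5)·0.361^5·0.639^1 = 0.023507
P(X≥2) = 1 − 0.068078 − 0.230761 = 0.701161
Ratio = 0.023507 / 0.701161 = 0.033525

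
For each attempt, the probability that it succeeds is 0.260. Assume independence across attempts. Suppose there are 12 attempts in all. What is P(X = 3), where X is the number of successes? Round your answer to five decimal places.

X ~ Binomial(n=12, p=0.26).
P(X=3) = C(12,3) · p^3 · (1−p)^9
= 220 · 0.017576 · 0.06654 = 0.2572931

0.25729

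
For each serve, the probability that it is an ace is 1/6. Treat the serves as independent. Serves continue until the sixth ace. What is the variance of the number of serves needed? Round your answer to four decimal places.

Y = total serves until the sixth success; negative binomial with r=6, p=0.166667.
Var(Y) = r(1−p)/p² = 6·0.833333 / 0.166667² = 180.000000

180.0000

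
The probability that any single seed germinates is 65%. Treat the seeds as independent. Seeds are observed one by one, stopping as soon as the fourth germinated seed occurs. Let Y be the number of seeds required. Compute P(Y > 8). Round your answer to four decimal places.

Needing more than 8 seeds ⇔ fewer than 4 successes in the first 8. With X ~ Binomial(8, 0.65), P(Y > 8) = P(X ≤ 3).
  k=0: C(8,0)·0.65^0·0.35^8 = 0.000225
  k=1: C(8,1)·0.65^1·0.35^7 = 0.003346
  k=2: C(8,2)·0.65^2·0.35^6 = 0.021747
  k=3: C(8,3)·0.65^3·0.35^5 = 0.080773
P(X ≤ 3) = 0.106091

0.1061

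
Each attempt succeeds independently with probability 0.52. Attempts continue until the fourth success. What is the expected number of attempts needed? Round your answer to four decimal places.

7.6923

Y = total attempts until the fourth success; negative binomial with r=4, p=0.52.
E[Y] = r / p = 4 / 0.52 = 7.692308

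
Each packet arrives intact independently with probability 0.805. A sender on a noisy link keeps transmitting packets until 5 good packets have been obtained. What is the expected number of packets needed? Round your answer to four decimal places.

Y = total packets until the fifth success; negative binomial with r=5, p=0.805.
E[Y] = r / p = 5 / 0.805 = 6.211180

6.2112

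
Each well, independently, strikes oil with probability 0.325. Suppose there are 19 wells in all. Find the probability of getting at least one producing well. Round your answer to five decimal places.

0.99943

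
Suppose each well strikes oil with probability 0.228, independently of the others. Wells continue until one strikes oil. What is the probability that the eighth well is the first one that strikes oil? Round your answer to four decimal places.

0.0373

Geometric (trials to first success), p = 0.228.
P(Y = 8) = (1−p)^7 · p = 0.16343 · 0.228 = 0.037261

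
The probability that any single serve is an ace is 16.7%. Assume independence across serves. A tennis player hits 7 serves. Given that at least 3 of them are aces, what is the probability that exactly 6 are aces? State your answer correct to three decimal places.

0.001

X ~ Binomial(7, 0.167). Want P(X=6 | X≥3) = P(X=6) / P(X≥3).
P(X=6) = C(7,6)·0.167^6·0.833^1 = 0.00013
P(X≥3) = 1 − 0.27830 − 0.39056 − 0.23490 = 0.09624
Ratio = 0.00013 / 0.09624 = 0.00131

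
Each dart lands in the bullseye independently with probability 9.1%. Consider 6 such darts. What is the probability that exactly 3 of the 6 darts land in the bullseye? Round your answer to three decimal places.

0.011

X ~ Binomial(n=6, p=0.091).
P(X=3) = C(6,3) · p^3 · (1−p)^3
= 20 · 0.00075357 · 0.75109 = 0.01132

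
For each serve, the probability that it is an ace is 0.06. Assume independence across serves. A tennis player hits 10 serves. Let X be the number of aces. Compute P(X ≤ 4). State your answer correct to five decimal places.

0.99985

X ~ Binomial(10, 0.06); P(X ≤ 4) = Σ C(10,k) p^k (1−p)^(10−k) over k:
  k=0: C(10,0)·0.06^0·0.94^10 = 0.5386151
  k=1: C(10,1)·0.06^1·0.94^9 = 0.3437969
  k=2: C(10,2)·0.06^2·0.94^8 = 0.0987502
  k=3: C(10,3)·0.06^3·0.94^7 = 0.0168085
  k=4: C(10,4)·0.06^4·0.94^6 = 0.0018775
Total = 0.9998483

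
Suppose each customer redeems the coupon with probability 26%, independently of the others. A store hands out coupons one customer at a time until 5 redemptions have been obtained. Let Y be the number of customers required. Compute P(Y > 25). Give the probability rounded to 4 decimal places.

0.1826

Needing more than 25 customers ⇔ fewer than 5 successes in the first 25. With X ~ Binomial(25, 0.26), P(Y > 25) = P(X ≤ 4).
  k=0: C(25,0)·0.26^0·0.74^25 = 0.000538
  k=1: C(25,1)·0.26^1·0.74^24 = 0.004726
  k=2: C(25,2)·0.26^2·0.74^23 = 0.019925
  k=3: C(25,3)·0.26^3·0.74^22 = 0.053672
  k=4: C(25,4)·0.26^4·0.74^21 = 0.103717
P(X ≤ 4) = 0.182578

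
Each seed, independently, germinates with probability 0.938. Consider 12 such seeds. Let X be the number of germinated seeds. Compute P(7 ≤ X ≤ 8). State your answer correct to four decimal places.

X ~ Binomial(12, 0.938); P(7 ≤ X ≤ 8) = Σ C(12,k) p^k (1−p)^(12−k) over k:
  k=7: C(12,7)·0.938^7·0.062^5 = 0.000464
  k=8: C(12,8)·0.938^8·0.062^4 = 0.004383
Total = 0.004847

0.0048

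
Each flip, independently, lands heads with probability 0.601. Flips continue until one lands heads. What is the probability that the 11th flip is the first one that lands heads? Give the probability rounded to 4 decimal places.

Geometric (trials to first success), p = 0.601.
P(Y = 11) = (1−p)^10 · p = 0.00010227 · 0.601 = 0.000061

0.0001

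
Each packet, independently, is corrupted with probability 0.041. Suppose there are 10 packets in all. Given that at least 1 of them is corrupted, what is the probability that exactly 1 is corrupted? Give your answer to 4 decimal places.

0.8223

X ~ Binomial(10, 0.041). Want P(X=1 | X≥1) = P(X=1) / P(X≥1).
P(X=1) = C(10,1)·0.041^1·0.959^9 = 0.281288
P(X≥1) = 1 − 0.657940 = 0.342060
Ratio = 0.281288 / 0.342060 = 0.822335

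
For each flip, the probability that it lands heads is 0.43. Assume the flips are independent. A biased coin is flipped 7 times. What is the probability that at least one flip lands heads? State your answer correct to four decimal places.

0.9805

P(at least one) = 1 − P(none) = 1 − (1 − 0.43)^7
= 1 − 0.019549 = 0.980451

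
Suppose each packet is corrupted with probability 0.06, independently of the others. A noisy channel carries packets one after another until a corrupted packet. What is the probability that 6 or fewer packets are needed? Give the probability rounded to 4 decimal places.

0.3101

Y = number of packets to the first success; geometric, p = 0.06.
P(Y ≤ 6) = 1 − (1−p)^6 = 1 − 0.689870 = 0.310130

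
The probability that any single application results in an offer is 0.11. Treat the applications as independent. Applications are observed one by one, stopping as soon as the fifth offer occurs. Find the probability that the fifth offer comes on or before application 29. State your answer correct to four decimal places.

Finishing within 29 applications ⇔ at least 5 successes in the first 29. With X ~ Binomial(29, 0.11), P(Y ≤ 29) = 1 − P(X ≤ 4).
  k=0: C(29,0)·0.11^0·0.89^29 = 0.034065
  k=1: C(29,1)·0.11^1·0.89^28 = 0.122099
  k=2: C(29,2)·0.11^2·0.89^27 = 0.211272
  k=3: C(29,3)·0.11^3·0.89^26 = 0.235010
  k=4: C(29,4)·0.11^4·0.89^25 = 0.188800
1 − 0.791246 = 0.208754

0.2088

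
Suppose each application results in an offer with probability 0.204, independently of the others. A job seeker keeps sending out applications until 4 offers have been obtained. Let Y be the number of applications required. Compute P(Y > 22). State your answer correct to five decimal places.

0.31543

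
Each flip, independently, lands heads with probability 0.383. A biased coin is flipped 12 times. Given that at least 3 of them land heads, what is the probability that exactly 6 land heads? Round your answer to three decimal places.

X ~ Binomial(12, 0.383). Want P(X=6 | X≥3) = P(X=6) / P(X≥3).
P(X=6) = C(12,6)·0.383^6·0.617^6 = 0.16091
P(X≥3) = 1 − 0.00304 − 0.02267 − 0.07741 = 0.89687
Ratio = 0.16091 / 0.89687 = 0.17941

0.179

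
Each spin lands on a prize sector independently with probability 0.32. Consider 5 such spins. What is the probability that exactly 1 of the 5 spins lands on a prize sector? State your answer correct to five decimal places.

0.34210

X ~ Binomial(n=5, p=0.32).
P(X=1) = C(5,1) · p^1 · (1−p)^4
= 5 · 0.32 · 0.21381 = 0.3421020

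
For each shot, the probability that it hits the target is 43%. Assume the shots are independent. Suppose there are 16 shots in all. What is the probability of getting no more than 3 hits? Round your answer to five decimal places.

X ~ Binomial(16, 0.43); P(X ≤ 3) = Σ C(16,k) p^k (1−p)^(16−k) over k:
  k=0: C(16,0)·0.43^0·0.57^16 = 0.0001242
  k=1: C(16,1)·0.43^1·0.57^15 = 0.0014987
  k=2: C(16,2)·0.43^2·0.57^14 = 0.0084794
  k=3: C(16,3)·0.43^3·0.57^13 = 0.0298515
Total = 0.0399538

0.03995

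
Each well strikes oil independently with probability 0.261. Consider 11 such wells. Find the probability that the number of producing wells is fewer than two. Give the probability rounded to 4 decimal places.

0.1754

X ~ Binomial(11, 0.261); P(X ≤ 1) = Σ C(11,k) p^k (1−p)^(11−k) over k:
  k=0: C(11,0)·0.261^0·0.739^11 = 0.035900
  k=1: C(11,1)·0.261^1·0.739^10 = 0.139469
Total = 0.175368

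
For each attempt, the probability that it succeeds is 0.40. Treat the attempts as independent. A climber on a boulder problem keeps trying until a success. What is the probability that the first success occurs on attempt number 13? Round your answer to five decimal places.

0.00087

Geometric (trials to first success), p = 0.40.
P(Y = 13) = (1−p)^12 · p = 0.0021768 · 0.40 = 0.0008707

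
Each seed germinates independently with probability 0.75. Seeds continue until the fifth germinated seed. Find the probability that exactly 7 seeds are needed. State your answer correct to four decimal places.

0.2225

Y = trial on which the fifth success occurs; negative binomial, r=5, p=0.75.
P(Y=7) = C(6,4) · p^5 · (1−p)^2
= 15 · 0.2373 · 0.0625 = 0.222473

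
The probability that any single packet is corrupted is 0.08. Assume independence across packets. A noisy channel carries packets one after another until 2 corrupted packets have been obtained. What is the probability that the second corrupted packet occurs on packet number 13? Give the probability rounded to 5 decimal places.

Y = trial on which the second success occurs; negative binomial, r=2, p=0.08.
P(Y=13) = C(12,1) · p^2 · (1−p)^11
= 12 · 0.0064 · 0.39964 = 0.0306922

0.03069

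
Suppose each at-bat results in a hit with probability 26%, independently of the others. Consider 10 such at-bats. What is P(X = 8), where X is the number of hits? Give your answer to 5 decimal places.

0.00051

X ~ Binomial(n=10, p=0.26).
P(X=8) = C(10,8) · p^8 · (1−p)^2
= 45 · 2.0883e-05 · 0.5476 = 0.0005146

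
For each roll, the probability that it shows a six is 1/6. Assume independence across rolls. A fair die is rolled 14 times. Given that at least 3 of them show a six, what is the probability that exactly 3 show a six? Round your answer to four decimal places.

0.5393

X ~ Binomial(14, 0.166667). Want P(X=3 | X≥3) = P(X=3) / P(X≥3).
P(X=3) = C(14,3)·0.166667^3·0.833333^11 = 0.226806
P(X≥3) = 1 − 0.077887 − 0.218082 − 0.283507 = 0.420524
Ratio = 0.226806 / 0.420524 = 0.539341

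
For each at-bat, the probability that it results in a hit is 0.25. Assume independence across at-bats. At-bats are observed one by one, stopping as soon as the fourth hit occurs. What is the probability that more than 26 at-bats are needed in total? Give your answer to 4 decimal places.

Needing more than 26 at-bats ⇔ fewer than 4 successes in the first 26. With X ~ Binomial(26, 0.25), P(Y > 26) = P(X ≤ 3).
  k=0: C(26,0)·0.25^0·0.75^26 = 0.000564
  k=1: C(26,1)·0.25^1·0.75^25 = 0.004892
  k=2: C(26,2)·0.25^2·0.75^24 = 0.020381
  k=3: C(26,3)·0.25^3·0.75^23 = 0.054350
P(X ≤ 3) = 0.080188

0.0802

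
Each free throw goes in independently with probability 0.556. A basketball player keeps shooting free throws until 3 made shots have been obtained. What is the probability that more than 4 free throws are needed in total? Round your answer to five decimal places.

0.59918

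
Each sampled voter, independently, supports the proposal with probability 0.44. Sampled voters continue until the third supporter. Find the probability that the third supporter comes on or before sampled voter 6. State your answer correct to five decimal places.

Finishing within 6 sampled voters ⇔ at least 3 successes in the first 6. With X ~ Binomial(6, 0.44), P(Y ≤ 6) = 1 − P(X ≤ 2).
  k=0: C(6,0)·0.44^0·0.56^6 = 0.0308410
  k=1: C(6,1)·0.44^1·0.56^5 = 0.1453932
  k=2: C(6,2)·0.44^2·0.56^4 = 0.2855938
1 − 0.4618279 = 0.5381721

0.53817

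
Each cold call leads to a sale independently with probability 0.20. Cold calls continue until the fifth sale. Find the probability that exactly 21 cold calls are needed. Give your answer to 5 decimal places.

0.04364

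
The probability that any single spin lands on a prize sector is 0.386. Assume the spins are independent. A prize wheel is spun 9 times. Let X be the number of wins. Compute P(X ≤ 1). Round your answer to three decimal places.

0.083

X ~ Binomial(9, 0.386); P(X ≤ 1) = Σ C(9,k) p^k (1−p)^(9−k) over k:
  k=0: C(9,0)·0.386^0·0.614^9 = 0.01240
  k=1: C(9,1)·0.386^1·0.614^8 = 0.07017
Total = 0.08258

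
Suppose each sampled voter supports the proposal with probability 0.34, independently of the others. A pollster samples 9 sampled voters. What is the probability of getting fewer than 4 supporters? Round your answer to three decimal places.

X ~ Binomial(9, 0.34); P(X ≤ 3) = Σ C(9,k) p^k (1−p)^(9−k) over k:
  k=0: C(9,0)·0.34^0·0.66^9 = 0.02376
  k=1: C(9,1)·0.34^1·0.66^8 = 0.11017
  k=2: C(9,2)·0.34^2·0.66^7 = 0.22702
  k=3: C(9,3)·0.34^3·0.66^6 = 0.27288
Total = 0.63384

0.634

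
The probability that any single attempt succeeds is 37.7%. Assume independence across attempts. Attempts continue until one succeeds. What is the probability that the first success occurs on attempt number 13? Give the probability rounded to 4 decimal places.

Geometric (trials to first success), p = 0.377.
P(Y = 13) = (1−p)^12 · p = 0.0034187 · 0.377 = 0.001289

0.0013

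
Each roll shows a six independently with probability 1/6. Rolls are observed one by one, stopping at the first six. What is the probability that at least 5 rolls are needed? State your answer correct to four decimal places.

Y = number of rolls to the first success; geometric, p = 0.166667.
P(Y > 4) = P(first 4 all fail) = (1−p)^4 = 0.482253

0.4823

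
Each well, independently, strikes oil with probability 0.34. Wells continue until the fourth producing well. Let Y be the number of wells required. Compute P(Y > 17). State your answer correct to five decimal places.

Needing more than 17 wells ⇔ fewer than 4 successes in the first 17. With X ~ Binomial(17, 0.34), P(Y > 17) = P(X ≤ 3).
  k=0: C(17,0)·0.34^0·0.66^17 = 0.0008556
  k=1: C(17,1)·0.34^1·0.66^16 = 0.0074926
  k=2: C(17,2)·0.34^2·0.66^15 = 0.0308785
  k=3: C(17,3)·0.34^3·0.66^14 = 0.0795355
P(X ≤ 3) = 0.1187620

0.11876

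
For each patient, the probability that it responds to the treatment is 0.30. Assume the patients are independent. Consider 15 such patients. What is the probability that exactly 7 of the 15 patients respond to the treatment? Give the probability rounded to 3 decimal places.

X ~ Binomial(n=15, p=0.30).
P(X=7) = C(15,7) · p^7 · (1−p)^8
= 6435 · 0.0002187 · 0.057648 = 0.08113

0.081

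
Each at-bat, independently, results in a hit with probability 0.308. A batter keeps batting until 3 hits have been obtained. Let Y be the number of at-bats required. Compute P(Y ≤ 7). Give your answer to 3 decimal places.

0.371

Finishing within 7 at-bats ⇔ at least 3 successes in the first 7. With X ~ Binomial(7, 0.308), P(Y ≤ 7) = 1 − P(X ≤ 2).
  k=0: C(7,0)·0.308^0·0.692^7 = 0.07599
  k=1: C(7,1)·0.308^1·0.692^6 = 0.23675
  k=2: C(7,2)·0.308^2·0.692^5 = 0.31612
1 − 0.62885 = 0.37115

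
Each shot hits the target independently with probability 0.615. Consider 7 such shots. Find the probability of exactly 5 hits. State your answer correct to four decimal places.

0.2739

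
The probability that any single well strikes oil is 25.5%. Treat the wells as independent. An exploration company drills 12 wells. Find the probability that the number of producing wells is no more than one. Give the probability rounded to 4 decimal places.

0.1493

X ~ Binomial(12, 0.255); P(X ≤ 1) = Σ C(12,k) p^k (1−p)^(12−k) over k:
  k=0: C(12,0)·0.255^0·0.745^12 = 0.029233
  k=1: C(12,1)·0.255^1·0.745^11 = 0.120072
Total = 0.149305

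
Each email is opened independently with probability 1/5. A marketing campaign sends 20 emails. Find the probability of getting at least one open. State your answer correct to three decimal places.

P(at least one) = 1 − P(none) = 1 − (1 − 0.20)^20
= 1 − 0.01153 = 0.98847

0.988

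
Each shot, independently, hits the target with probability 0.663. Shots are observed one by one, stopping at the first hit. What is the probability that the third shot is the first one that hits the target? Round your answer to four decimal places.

Geometric (trials to first success), p = 0.663.
P(Y = 3) = (1−p)^2 · p = 0.11357 · 0.663 = 0.075296

0.0753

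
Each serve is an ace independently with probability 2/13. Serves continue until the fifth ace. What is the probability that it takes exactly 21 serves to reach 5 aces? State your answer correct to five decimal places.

0.02883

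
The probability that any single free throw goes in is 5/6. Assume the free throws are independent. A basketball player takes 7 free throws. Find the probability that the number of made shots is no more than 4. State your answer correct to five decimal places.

X ~ Binomial(7, 0.833333); P(X ≤ 4) = Σ C(7,k) p^k (1−p)^(7−k) over k:
  k=0: C(7,0)·0.833333^0·0.166667^7 = 0.0000036
  k=1: C(7,1)·0.833333^1·0.166667^6 = 0.0001250
  k=2: C(7,2)·0.833333^2·0.166667^5 = 0.0018754
  k=3: C(7,3)·0.833333^3·0.166667^4 = 0.0156286
  k=4: C(7,4)·0.833333^4·0.166667^3 = 0.0781429
Total = 0.0957755

0.09578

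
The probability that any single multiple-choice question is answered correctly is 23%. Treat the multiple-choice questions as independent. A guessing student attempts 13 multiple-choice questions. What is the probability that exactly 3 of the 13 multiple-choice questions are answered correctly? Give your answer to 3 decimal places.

0.255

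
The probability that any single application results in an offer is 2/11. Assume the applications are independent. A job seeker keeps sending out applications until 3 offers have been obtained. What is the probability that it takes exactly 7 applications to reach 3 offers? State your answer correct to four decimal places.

0.0404

Y = trial on which the third success occurs; negative binomial, r=3, p=0.181818.
P(Y=7) = C(6,2) · p^3 · (1−p)^4
= 15 · 0.0060105 · 0.44813 = 0.040402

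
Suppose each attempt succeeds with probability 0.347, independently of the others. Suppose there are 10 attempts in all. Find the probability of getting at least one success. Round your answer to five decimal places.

P(at least one) = 1 − P(none) = 1 − (1 − 0.347)^10
= 1 − 0.0140972 = 0.9859028

0.98590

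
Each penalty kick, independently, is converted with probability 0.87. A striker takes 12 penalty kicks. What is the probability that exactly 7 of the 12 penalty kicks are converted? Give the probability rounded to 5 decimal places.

0.01109

X ~ Binomial(n=12, p=0.87).
P(X=7) = C(12,7) · p^7 · (1−p)^5
= 792 · 0.37725 · 3.7129e-05 = 0.0110937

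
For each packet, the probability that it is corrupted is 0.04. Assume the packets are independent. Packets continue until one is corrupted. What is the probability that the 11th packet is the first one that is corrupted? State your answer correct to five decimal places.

0.02659

Geometric (trials to first success), p = 0.04.
P(Y = 11) = (1−p)^10 · p = 0.66483 · 0.04 = 0.0265933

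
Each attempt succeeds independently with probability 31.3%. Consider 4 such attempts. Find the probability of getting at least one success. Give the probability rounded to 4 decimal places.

P(at least one) = 1 − P(none) = 1 − (1 − 0.313)^4
= 1 − 0.222755 = 0.777245

0.7772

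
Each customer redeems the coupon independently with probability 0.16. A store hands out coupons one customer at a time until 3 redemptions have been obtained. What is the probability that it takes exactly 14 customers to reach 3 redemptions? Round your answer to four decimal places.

0.0469

Y = trial on which the third success occurs; negative binomial, r=3, p=0.16.
P(Y=14) = C(13,2) · p^3 · (1−p)^11
= 78 · 0.004096 · 0.14692 = 0.046938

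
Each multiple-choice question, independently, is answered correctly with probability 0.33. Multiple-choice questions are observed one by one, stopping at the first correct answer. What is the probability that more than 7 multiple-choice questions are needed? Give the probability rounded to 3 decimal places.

0.061

Y = number of multiple-choice questions to the first success; geometric, p = 0.33.
P(Y > 7) = P(first 7 all fail) = (1−p)^7 = 0.06061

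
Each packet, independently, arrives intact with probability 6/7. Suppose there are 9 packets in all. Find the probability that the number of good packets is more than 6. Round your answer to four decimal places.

0.8741

X ~ Binomial(9, 0.857143); P(X ≥ 7) = Σ C(9,k) p^k (1−p)^(9−k) over k:
  k=7: C(9,7)·0.857143^7·0.142857^2 = 0.249735
  k=8: C(9,8)·0.857143^8·0.142857^1 = 0.374602
  k=9: C(9,9)·0.857143^9·0.142857^0 = 0.249735
Total = 0.874071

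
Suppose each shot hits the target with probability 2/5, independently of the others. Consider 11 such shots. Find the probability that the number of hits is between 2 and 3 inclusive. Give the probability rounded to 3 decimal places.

X ~ Binomial(11, 0.40); P(2 ≤ X ≤ 3) = Σ C(11,k) p^k (1−p)^(11−k) over k:
  k=2: C(11,2)·0.40^2·0.60^9 = 0.08868
  k=3: C(11,3)·0.40^3·0.60^8 = 0.17737
Total = 0.26605

0.266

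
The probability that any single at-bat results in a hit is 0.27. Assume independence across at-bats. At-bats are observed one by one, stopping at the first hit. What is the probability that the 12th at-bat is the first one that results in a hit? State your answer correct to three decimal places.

0.008

Geometric (trials to first success), p = 0.27.
P(Y = 12) = (1−p)^11 · p = 0.031373 · 0.27 = 0.00847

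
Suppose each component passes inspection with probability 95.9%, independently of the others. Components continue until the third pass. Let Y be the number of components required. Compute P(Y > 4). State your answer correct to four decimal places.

0.0095

Needing more than 4 components ⇔ fewer than 3 successes in the first 4. With X ~ Binomial(4, 0.959), P(Y > 4) = P(X ≤ 2).
  k=0: C(4,0)·0.959^0·0.041^4 = 0.000003
  k=1: C(4,1)·0.959^1·0.041^3 = 0.000264
  k=2: C(4,2)·0.959^2·0.041^2 = 0.009276
P(X ≤ 2) = 0.009543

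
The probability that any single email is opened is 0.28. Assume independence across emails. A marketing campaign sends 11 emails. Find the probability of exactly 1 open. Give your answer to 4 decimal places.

0.1153

X ~ Binomial(n=11, p=0.28).
P(X=1) = C(11,1) · p^1 · (1−p)^10
= 11 · 0.28 · 0.037439 = 0.115312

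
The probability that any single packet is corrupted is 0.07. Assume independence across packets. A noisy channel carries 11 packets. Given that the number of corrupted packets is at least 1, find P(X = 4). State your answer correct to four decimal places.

0.0087

X ~ Binomial(11, 0.07). Want P(X=4 | X≥1) = P(X=4) / P(X≥1).
P(X=4) = C(11,4)·0.07^4·0.93^7 = 0.004767
P(X≥1) = 1 − 0.450104 = 0.549896
Ratio = 0.004767 / 0.549896 = 0.008670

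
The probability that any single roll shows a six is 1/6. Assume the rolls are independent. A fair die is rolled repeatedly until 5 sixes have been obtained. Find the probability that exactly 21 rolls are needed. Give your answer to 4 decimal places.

Y = trial on which the fifth success occurs; negative binomial, r=5, p=0.166667.
P(Y=21) = C(20,4) · p^5 · (1−p)^16
= 4845 · 0.0001286 · 0.054088 = 0.033701

0.0337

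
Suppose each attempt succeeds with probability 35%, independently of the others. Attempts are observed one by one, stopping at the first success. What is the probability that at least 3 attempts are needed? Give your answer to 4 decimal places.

0.4225

Y = number of attempts to the first success; geometric, p = 0.35.
P(Y > 2) = P(first 2 all fail) = (1−p)^2 = 0.422500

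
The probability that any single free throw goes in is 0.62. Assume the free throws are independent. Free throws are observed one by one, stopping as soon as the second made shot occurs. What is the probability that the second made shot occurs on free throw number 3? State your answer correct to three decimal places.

0.292

Y = trial on which the second success occurs; negative binomial, r=2, p=0.62.
P(Y=3) = C(2,1) · p^2 · (1−p)^1
= 2 · 0.3844 · 0.38 = 0.29214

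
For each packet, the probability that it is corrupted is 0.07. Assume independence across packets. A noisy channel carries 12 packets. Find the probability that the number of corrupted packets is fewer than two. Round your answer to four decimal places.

0.7967

X ~ Binomial(12, 0.07); P(X ≤ 1) = Σ C(12,k) p^k (1−p)^(12−k) over k:
  k=0: C(12,0)·0.07^0·0.93^12 = 0.418596
  k=1: C(12,1)·0.07^1·0.93^11 = 0.378087
Total = 0.796683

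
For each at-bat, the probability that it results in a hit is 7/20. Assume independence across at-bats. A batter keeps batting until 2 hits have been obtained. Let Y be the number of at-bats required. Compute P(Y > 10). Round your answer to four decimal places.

Needing more than 10 at-bats ⇔ fewer than 2 successes in the first 10. With X ~ Binomial(10, 0.35), P(Y > 10) = P(X ≤ 1).
  k=0: C(10,0)·0.35^0·0.65^10 = 0.013463
  k=1: C(10,1)·0.35^1·0.65^9 = 0.072492
P(X ≤ 1) = 0.085954

0.0860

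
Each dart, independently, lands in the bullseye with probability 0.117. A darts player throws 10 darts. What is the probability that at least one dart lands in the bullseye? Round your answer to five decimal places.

P(at least one) = 1 − P(none) = 1 − (1 − 0.117)^10
= 1 − 0.2881423 = 0.7118577

0.71186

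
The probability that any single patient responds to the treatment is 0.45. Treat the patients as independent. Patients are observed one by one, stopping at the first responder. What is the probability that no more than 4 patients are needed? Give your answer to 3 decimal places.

Y = number of patients to the first success; geometric, p = 0.45.
P(Y ≤ 4) = 1 − (1−p)^4 = 1 − 0.09151 = 0.90849

0.908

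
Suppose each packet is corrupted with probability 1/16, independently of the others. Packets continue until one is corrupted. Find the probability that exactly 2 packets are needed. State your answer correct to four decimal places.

Geometric (trials to first success), p = 0.0625.
P(Y = 2) = (1−p)^1 · p = 0.9375 · 0.0625 = 0.058594

0.0586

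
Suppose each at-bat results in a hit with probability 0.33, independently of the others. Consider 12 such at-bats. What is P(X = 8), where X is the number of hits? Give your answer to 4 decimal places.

0.0140

X ~ Binomial(n=12, p=0.33).
P(X=8) = C(12,8) · p^8 · (1−p)^4
= 495 · 0.00014064 · 0.20151 = 0.014029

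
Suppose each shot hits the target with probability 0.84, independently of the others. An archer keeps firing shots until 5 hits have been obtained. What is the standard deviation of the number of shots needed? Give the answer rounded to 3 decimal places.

1.065

Y = total shots until the fifth success; negative binomial with r=5, p=0.84.
SD(Y) = √[r(1−p)/p²] = √(1.13379) = 1.06479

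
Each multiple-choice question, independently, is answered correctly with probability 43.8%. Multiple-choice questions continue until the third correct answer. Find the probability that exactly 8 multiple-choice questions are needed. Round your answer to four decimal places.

0.0989

Y = trial on which the third success occurs; negative binomial, r=3, p=0.438.
P(Y=8) = C(7,2) · p^3 · (1−p)^5
= 21 · 0.084028 · 0.056064 = 0.098929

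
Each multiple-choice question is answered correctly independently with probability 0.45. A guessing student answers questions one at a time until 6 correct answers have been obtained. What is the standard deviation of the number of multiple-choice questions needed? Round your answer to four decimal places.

Y = total multiple-choice questions until the sixth success; negative binomial with r=6, p=0.45.
SD(Y) = √[r(1−p)/p²] = √(16.296296) = 4.036867

4.0369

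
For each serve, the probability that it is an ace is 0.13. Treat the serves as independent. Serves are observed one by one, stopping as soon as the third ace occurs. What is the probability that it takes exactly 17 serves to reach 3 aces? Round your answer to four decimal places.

0.0375

Y = trial on which the third success occurs; negative binomial, r=3, p=0.13.
P(Y=17) = C(16,2) · p^3 · (1−p)^14
= 120 · 0.002197 · 0.14232 = 0.037522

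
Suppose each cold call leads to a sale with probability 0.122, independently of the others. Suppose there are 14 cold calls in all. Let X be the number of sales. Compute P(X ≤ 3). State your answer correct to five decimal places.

0.91873

X ~ Binomial(14, 0.122); P(X ≤ 3) = Σ C(14,k) p^k (1−p)^(14−k) over k:
  k=0: C(14,0)·0.122^0·0.878^14 = 0.1617794
  k=1: C(14,1)·0.122^1·0.878^13 = 0.3147144
  k=2: C(14,2)·0.122^2·0.878^12 = 0.2842466
  k=3: C(14,3)·0.122^3·0.878^11 = 0.1579867
Total = 0.9187271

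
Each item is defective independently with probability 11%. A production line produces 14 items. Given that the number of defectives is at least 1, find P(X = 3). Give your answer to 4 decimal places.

X ~ Binomial(14, 0.11). Want P(X=3 | X≥1) = P(X=3) / P(X≥1).
P(X=3) = C(14,3)·0.11^3·0.89^11 = 0.134453
P(X≥1) = 1 − 0.195641 = 0.804359
Ratio = 0.134453 / 0.804359 = 0.167155

0.1672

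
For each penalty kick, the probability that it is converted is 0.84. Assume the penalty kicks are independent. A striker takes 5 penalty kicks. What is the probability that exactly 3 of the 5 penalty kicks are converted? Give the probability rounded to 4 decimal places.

0.1517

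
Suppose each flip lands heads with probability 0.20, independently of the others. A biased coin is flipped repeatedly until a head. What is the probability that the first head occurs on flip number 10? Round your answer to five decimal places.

Geometric (trials to first success), p = 0.20.
P(Y = 10) = (1−p)^9 · p = 0.13422 · 0.20 = 0.0268435

0.02684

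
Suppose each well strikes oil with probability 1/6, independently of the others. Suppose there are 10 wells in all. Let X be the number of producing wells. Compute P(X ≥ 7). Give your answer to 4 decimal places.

0.0003

X ~ Binomial(10, 0.166667); P(X ≥ 7) = Σ C(10,k) p^k (1−p)^(10−k) over k:
  k=7: C(10,7)·0.166667^7·0.833333^3 = 0.000248
  k=8: C(10,8)·0.166667^8·0.833333^2 = 0.000019
  k=9: C(10,9)·0.166667^9·0.833333^1 = 0.000001
  k=10: C(10,10)·0.166667^10·0.833333^0 = 0.000000
Total = 0.000268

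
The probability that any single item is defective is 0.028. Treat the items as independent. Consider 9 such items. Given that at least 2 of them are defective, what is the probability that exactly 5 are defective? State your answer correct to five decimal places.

X ~ Binomial(9, 0.028). Want P(X=5 | X≥2) = P(X=5) / P(X≥2).
P(X=5) = C(9,5)·0.028^5·0.972^4 = 0.0000019
P(X≥2) = 1 − 0.7744554 − 0.2007847 = 0.0247599
Ratio = 0.0000019 / 0.0247599 = 0.0000782

0.00008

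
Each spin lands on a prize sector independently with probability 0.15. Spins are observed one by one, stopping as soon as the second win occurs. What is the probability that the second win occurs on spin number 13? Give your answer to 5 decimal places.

Y = trial on which the second success occurs; negative binomial, r=2, p=0.15.
P(Y=13) = C(12,1) · p^2 · (1−p)^11
= 12 · 0.0225 · 0.16734 = 0.0451827

0.04518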